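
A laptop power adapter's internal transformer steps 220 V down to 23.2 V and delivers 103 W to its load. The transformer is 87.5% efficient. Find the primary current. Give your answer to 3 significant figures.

P_in = P_out/η = 103/0.875 = 117.71 W.
I_p = P_in/V_p = 117.71/220 = 0.535 A.

I_p ≈ 0.535 A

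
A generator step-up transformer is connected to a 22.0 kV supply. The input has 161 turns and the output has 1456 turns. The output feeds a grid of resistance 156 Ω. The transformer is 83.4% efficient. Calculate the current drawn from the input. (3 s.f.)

I_in ≈ 13800 A

V_out = 22000 × 1456/161 = 198960 V.
I_out = V_out/R = 198960/156 = 1275.4 A.
P_out = V_out I_out = 198960 × 1275.4 = 2.5374×10^8 W.
P_in = P_out/η = 2.5374×10^8/0.834 = 3.0425×10^8 W.
I_in = P_in/V_in = 3.0425×10^8/22000 = 13800 A.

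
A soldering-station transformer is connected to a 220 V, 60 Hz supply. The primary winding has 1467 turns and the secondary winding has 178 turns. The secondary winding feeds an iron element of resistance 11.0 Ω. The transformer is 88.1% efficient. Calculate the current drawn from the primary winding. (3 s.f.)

I_p ≈ 0.334 A

V_s = 220 × 178/1467 = 26.694 V.
I_s = V_s/R = 26.694/11.0 = 2.4267 A.
P_out = V_s I_s = 26.694 × 2.4267 = 64.779 W.
P_in = P_out/η = 64.779/0.881 = 73.529 W.
I_p = P_in/V_p = 73.529/220 = 0.334 A.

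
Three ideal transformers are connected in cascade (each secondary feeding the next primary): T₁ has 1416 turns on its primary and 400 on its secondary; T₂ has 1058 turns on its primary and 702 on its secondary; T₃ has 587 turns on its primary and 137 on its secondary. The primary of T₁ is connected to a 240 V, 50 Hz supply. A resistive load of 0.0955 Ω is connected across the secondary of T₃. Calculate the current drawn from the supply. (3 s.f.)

I_supply ≈ 4.81 A

After T₁: V = 240.00 × 400/1416 = 67.797 V.
After T₂: V = 67.797 × 702/1058 = 44.984 V.
After T₃: V = 44.984 × 137/587 = 10.499 V.
I_load = 10.499/0.0955 = 109.94 A, so P_out = 10.499 × 109.94 = 1154.2 W.
All ideal ⇒ P_in = P_out, so I_supply = 1154.2/240 = 4.81 A.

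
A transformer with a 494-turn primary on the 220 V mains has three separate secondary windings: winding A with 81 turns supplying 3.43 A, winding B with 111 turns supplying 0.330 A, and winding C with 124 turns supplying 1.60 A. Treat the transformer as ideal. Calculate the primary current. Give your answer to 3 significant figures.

V_A = 220 × 81/494 = 36.073 V; V_B = 220 × 111/494 = 49.433 V; V_C = 220 × 124/494 = 55.223 V.
P_out = V_A I_A + V_B I_B + V_C I_C = 36.073×3.43 + 49.433×0.330 + 55.223×1.60 = 123.73 + 16.313 + 88.356 = 228.40 W.
Ideal ⇒ P_in = P_out, so I_p = P_out/V_p = 228.40/220 = 1.04 A.

I_p ≈ 1.04 A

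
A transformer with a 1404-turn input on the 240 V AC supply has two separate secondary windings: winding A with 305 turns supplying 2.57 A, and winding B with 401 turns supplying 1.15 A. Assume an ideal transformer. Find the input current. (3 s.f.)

I_in ≈ 0.887 A

V_A = 240 × 305/1404 = 52.137 V; V_B = 240 × 401/1404 = 68.547 V.
P_out = V_A I_A + V_B I_B = 52.137×2.57 + 68.547×1.15 = 133.99 + 78.829 = 212.82 W.
Ideal ⇒ P_in = P_out, so I_in = P_out/V_in = 212.82/240 = 0.887 A.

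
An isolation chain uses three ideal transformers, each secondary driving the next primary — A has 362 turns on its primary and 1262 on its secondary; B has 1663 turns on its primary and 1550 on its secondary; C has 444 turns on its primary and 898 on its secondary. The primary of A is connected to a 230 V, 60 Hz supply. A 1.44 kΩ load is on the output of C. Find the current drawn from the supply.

After A: V = 230.00 × 1262/362 = 801.82 V.
After B: V = 801.82 × 1550/1663 = 747.34 V.
After C: V = 747.34 × 898/444 = 1511.5 V.
I_load = 1511.5/1440 = 1.0497 A, so P_out = 1511.5 × 1.0497 = 1586.6 W.
All ideal ⇒ P_in = P_out, so I_supply = 1586.6/230 = 6.90 A.

I_supply ≈ 6.90 A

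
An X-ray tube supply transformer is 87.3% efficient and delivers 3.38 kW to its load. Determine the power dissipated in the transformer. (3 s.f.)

P_loss ≈ 492 W

P_in = P_out/η = 3380/0.873 = 3871.71 W.
P_loss = P_in − P_out = 3871.71 − 3380 = 492 W.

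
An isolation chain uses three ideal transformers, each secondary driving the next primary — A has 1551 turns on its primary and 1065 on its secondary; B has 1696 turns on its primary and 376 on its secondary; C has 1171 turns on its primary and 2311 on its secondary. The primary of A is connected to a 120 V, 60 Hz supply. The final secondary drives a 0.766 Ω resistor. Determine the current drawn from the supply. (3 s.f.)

Secondary of A: V = 120.00 × 1065/1551 = 82.398 V.
Secondary of B: V = 82.398 × 376/1696 = 18.268 V.
Secondary of C: V = 18.268 × 2311/1171 = 36.052 V.
I_load = 36.052/0.766 = 47.065 A, so P_out = 36.052 × 47.065 = 1696.8 W.
All ideal ⇒ P_in = P_out, so I_supply = 1696.8/120 = 14.1 A.

I_supply ≈ 14.1 A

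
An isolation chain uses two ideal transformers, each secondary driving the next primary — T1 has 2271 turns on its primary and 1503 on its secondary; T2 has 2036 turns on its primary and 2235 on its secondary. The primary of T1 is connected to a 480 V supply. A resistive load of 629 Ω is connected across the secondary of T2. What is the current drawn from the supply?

I_supply ≈ 0.403 A

Secondary of T1: V = 480.00 × 1503/2271 = 317.68 V.
Secondary of T2: V = 317.68 × 2235/2036 = 348.72 V.
I_load = 348.72/629 = 0.55441 A, so P_out = 348.72 × 0.55441 = 193.34 W.
All ideal ⇒ P_in = P_out, so I_supply = 193.34/480 = 0.403 A.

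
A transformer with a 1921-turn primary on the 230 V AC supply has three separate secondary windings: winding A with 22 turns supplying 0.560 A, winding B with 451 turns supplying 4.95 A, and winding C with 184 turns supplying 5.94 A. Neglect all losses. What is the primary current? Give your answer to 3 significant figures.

I_p ≈ 1.74 A

V_A = 230 × 22/1921 = 2.6340 V; V_B = 230 × 451/1921 = 53.998 V; V_C = 230 × 184/1921 = 22.030 V.
P_out = V_A I_A + V_B I_B + V_C I_C = 2.6340×0.560 + 53.998×4.95 + 22.030×5.94 = 1.4751 + 267.29 + 130.86 = 399.62 W.
Ideal ⇒ P_in = P_out, so I_p = P_out/V_p = 399.62/230 = 1.74 A.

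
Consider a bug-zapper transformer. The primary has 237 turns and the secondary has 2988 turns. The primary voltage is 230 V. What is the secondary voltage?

V_s ≈ 2900 V

V_s/V_p = N_s/N_p, so V_s = 230 × 2988/237 = 2900 V.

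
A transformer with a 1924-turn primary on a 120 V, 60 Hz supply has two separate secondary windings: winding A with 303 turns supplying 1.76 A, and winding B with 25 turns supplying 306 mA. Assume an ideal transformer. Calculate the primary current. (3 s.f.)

I_p ≈ 0.281 A

V_A = 120 × 303/1924 = 18.898 V; V_B = 120 × 25/1924 = 1.5593 V.
P_out = V_A I_A + V_B I_B = 18.898×1.76 + 1.5593×0.306 = 33.261 + 0.47713 = 33.738 W.
Ideal ⇒ P_in = P_out, so I_p = P_out/V_p = 33.738/120 = 0.281 A.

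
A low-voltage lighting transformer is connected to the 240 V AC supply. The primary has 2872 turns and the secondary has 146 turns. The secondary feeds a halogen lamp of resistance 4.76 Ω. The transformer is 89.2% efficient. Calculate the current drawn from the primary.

I_p ≈ 0.146 A

V_s = 240 × 146/2872 = 12.201 V.
I_s = V_s/R = 12.201/4.76 = 2.5631 A.
P_out = V_s I_s = 12.201 × 2.5631 = 31.272 W.
P_in = P_out/η = 31.272/0.892 = 35.058 W.
I_p = P_in/V_p = 35.058/240 = 0.146 A.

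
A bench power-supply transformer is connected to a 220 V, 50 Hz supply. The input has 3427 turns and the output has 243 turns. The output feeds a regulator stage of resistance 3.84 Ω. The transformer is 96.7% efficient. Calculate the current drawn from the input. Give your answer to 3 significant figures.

I_in ≈ 0.298 A

V_out = 220 × 243/3427 = 15.600 V.
I_out = V_out/R = 15.600/3.84 = 4.0624 A.
P_out = V_out I_out = 15.600 × 4.0624 = 63.372 W.
P_in = P_out/η = 63.372/0.967 = 65.535 W.
I_in = P_in/V_in = 65.535/220 = 0.298 A.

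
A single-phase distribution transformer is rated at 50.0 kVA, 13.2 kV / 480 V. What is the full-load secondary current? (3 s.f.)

I_s ≈ 104 A

I_s = S/V_s = 50000/480 = 104 A.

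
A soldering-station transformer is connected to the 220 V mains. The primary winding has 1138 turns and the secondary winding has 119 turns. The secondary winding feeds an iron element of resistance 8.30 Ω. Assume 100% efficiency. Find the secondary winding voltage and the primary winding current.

V_s ≈ 23.0 V, I_p ≈ 0.290 A

V_s = V_p × N_s/N_p = 220 × 119/1138 = 23.005 V.
I_s = V_s/R = 23.005/8.30 = 2.7717 A.
I_p = I_s × N_s/N_p = 2.7717 × 119/1138 = 0.290 A.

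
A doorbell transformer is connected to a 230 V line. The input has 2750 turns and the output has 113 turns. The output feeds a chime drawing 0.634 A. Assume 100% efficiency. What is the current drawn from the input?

For an ideal transformer I_in N_in = I_out N_out, so I_in = 0.634 × 113/2750 = 0.0261 A.

I_in ≈ 0.0261 A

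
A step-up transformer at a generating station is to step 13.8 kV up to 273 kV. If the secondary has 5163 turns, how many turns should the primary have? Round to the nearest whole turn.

N_p/N_s = V_p/V_s, so N_p = 5163 × 13800/273000 = 261.0 ≈ 261 turns.

N_p = 261 turns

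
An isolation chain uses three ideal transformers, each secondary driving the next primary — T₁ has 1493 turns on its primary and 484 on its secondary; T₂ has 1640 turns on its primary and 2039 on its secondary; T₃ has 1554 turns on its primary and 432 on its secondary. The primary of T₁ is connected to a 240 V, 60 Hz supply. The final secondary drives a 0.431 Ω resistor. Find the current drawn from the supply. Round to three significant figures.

After T₁: V = 240.00 × 484/1493 = 77.803 V.
After T₂: V = 77.803 × 2039/1640 = 96.732 V.
After T₃: V = 96.732 × 432/1554 = 26.891 V.
I_load = 26.891/0.431 = 62.392 A, so P_out = 26.891 × 62.392 = 1677.8 W.
All ideal ⇒ P_in = P_out, so I_supply = 1677.8/240 = 6.99 A.

I_supply ≈ 6.99 A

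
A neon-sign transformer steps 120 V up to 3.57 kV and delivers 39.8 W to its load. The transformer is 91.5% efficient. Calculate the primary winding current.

I_p ≈ 0.362 A

P_in = P_out/η = 39.8/0.915 = 43.497 W.
I_p = P_in/V_p = 43.497/120 = 0.362 A.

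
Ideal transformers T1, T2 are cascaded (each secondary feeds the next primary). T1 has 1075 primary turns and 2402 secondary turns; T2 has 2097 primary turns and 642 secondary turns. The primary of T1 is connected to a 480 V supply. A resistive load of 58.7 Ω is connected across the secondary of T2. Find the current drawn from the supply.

I_supply ≈ 3.83 A

Secondary of T1: V = 480.00 × 2402/1075 = 1072.5 V.
Secondary of T2: V = 1072.5 × 642/2097 = 328.35 V.
I_load = 328.35/58.7 = 5.5938 A, so P_out = 328.35 × 5.5938 = 1836.7 W.
All ideal ⇒ P_in = P_out, so I_supply = 1836.7/480 = 3.83 A.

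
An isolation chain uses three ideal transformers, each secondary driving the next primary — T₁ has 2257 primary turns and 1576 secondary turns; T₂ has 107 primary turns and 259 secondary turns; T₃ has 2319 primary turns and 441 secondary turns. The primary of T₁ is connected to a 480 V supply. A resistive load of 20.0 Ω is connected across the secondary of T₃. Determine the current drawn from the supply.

Secondary of T₁: V = 480.00 × 1576/2257 = 335.17 V.
Secondary of T₂: V = 335.17 × 259/107 = 811.30 V.
Secondary of T₃: V = 811.30 × 441/2319 = 154.28 V.
I_load = 154.28/20.0 = 7.7142 A, so P_out = 154.28 × 7.7142 = 1190.2 W.
All ideal ⇒ P_in = P_out, so I_supply = 1190.2/480 = 2.48 A.

I_supply ≈ 2.48 A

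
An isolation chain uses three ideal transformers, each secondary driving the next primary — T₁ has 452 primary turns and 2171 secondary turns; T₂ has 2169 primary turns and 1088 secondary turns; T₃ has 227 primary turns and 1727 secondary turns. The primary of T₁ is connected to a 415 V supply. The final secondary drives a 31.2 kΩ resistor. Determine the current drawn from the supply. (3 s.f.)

Secondary of T₁: V = 415.00 × 2171/452 = 1993.3 V.
Secondary of T₂: V = 1993.3 × 1088/2169 = 999.86 V.
Secondary of T₃: V = 999.86 × 1727/227 = 7606.9 V.
I_load = 7606.9/31200 = 0.24381 A, so P_out = 7606.9 × 0.24381 = 1854.6 W.
All ideal ⇒ P_in = P_out, so I_supply = 1854.6/415 = 4.47 A.

I_supply ≈ 4.47 A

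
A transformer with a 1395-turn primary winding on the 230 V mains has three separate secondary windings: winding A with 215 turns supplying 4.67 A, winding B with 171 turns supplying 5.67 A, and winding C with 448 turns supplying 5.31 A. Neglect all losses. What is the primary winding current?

I_p ≈ 3.12 A

V_A = 230 × 215/1395 = 35.448 V; V_B = 230 × 171/1395 = 28.194 V; V_C = 230 × 448/1395 = 73.864 V.
P_out = V_A I_A + V_B I_B + V_C I_C = 35.448×4.67 + 28.194×5.67 + 73.864×5.31 = 165.54 + 159.86 + 392.22 = 717.62 W.
Ideal ⇒ P_in = P_out, so I_p = P_out/V_p = 717.62/230 = 3.12 A.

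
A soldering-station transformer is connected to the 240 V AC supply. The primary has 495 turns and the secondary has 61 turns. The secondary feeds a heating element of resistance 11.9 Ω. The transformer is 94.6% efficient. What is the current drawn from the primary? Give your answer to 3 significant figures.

I_p ≈ 0.324 A

V_s = 240 × 61/495 = 29.576 V.
I_s = V_s/R = 29.576/11.9 = 2.4854 A.
P_out = V_s I_s = 29.576 × 2.4854 = 73.506 W.
P_in = P_out/η = 73.506/0.946 = 77.702 W.
I_p = P_in/V_p = 77.702/240 = 0.324 A.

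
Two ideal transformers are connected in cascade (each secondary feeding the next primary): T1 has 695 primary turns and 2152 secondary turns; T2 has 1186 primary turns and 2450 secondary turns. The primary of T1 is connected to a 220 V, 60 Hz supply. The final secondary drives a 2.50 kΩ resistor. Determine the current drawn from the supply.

I_supply ≈ 3.60 A

After T1: V = 220.00 × 2152/695 = 681.21 V.
After T2: V = 681.21 × 2450/1186 = 1407.2 V.
I_load = 1407.2/2500 = 0.56289 A, so P_out = 1407.2 × 0.56289 = 792.11 W.
All ideal ⇒ P_in = P_out, so I_supply = 792.11/220 = 3.60 A.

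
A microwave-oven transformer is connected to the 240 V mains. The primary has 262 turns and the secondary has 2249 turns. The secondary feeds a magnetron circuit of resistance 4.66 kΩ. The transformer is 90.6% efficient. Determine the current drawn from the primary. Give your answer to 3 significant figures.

V_s = 240 × 2249/262 = 2060.2 V.
I_s = V_s/R = 2060.2/4660 = 0.44209 A.
P_out = V_s I_s = 2060.2 × 0.44209 = 910.78 W.
P_in = P_out/η = 910.78/0.906 = 1005.3 W.
I_p = P_in/V_p = 1005.3/240 = 4.19 A.

I_p ≈ 4.19 A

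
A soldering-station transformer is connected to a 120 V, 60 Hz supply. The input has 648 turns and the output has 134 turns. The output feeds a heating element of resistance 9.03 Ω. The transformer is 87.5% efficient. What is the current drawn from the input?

I_in ≈ 0.649 A

V_out = 120 × 134/648 = 24.815 V.
I_out = V_out/R = 24.815/9.03 = 2.7480 A.
P_out = V_out I_out = 24.815 × 2.7480 = 68.192 W.
P_in = P_out/η = 68.192/0.875 = 77.934 W.
I_in = P_in/V_in = 77.934/120 = 0.649 A.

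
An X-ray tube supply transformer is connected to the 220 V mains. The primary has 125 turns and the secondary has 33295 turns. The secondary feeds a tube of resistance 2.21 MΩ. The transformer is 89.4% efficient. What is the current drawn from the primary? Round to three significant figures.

V_s = 220 × 33295/125 = 58599 V.
I_s = V_s/R = 58599/(2.21×10^6) = 0.026515 A.
P_out = V_s I_s = 58599 × 0.026515 = 1553.8 W.
P_in = P_out/η = 1553.8/0.894 = 1738.0 W.
I_p = P_in/V_p = 1738.0/220 = 7.90 A.

I_p ≈ 7.90 A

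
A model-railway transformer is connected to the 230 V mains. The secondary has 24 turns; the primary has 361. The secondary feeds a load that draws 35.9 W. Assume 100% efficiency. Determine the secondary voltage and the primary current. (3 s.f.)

V_s = V_p × N_s/N_p = 230 × 24/361 = 15.291 V.
I_s = P/V_s = 35.9/15.291 = 2.3478 A.
I_p = I_s × N_s/N_p = 2.3478 × 24/361 = 0.156 A.

V_s ≈ 15.3 V, I_p ≈ 0.156 A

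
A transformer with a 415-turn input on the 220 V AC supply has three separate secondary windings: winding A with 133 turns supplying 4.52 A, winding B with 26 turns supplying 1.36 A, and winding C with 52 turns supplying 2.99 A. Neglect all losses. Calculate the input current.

V_A = 220 × 133/415 = 70.506 V; V_B = 220 × 26/415 = 13.783 V; V_C = 220 × 52/415 = 27.566 V.
P_out = V_A I_A + V_B I_B + V_C I_C = 70.506×4.52 + 13.783×1.36 + 27.566×2.99 = 318.69 + 18.745 + 82.423 = 419.86 W.
Ideal ⇒ P_in = P_out, so I_in = P_out/V_in = 419.86/220 = 1.91 A.

I_in ≈ 1.91 A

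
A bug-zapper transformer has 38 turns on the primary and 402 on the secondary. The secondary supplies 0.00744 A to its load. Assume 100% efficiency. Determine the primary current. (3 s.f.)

I_p ≈ 0.0787 A

For an ideal transformer I_p/I_s = N_s/N_p, so I_p = 0.00744 × 402/38 = 0.0787 A.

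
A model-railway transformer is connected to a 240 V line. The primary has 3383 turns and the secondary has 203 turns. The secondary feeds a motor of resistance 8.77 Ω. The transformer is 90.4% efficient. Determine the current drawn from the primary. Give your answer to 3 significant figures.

I_p ≈ 0.109 A

V_s = 240 × 203/3383 = 14.401 V.
I_s = V_s/R = 14.401/8.77 = 1.6421 A.
P_out = V_s I_s = 14.401 × 1.6421 = 23.649 W.
P_in = P_out/η = 23.649/0.904 = 26.160 W.
I_p = P_in/V_p = 26.160/240 = 0.109 A.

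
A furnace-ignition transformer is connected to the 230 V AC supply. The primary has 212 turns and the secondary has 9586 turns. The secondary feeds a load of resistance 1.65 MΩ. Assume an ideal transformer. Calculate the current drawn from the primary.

I_p ≈ 0.285 A

V_s = V_p × N_s/N_p = 230 × 9586/212 = 10400 V.
I_s = V_s/R = 10400/(1.65×10^6) = 0.0063030 A.
For an ideal transformer I_p N_p = I_s N_s, so I_p = 0.0063030 × 9586/212 = 0.285 A.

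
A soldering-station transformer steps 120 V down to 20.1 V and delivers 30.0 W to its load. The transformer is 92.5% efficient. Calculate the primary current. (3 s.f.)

P_in = P_out/η = 30.0/0.925 = 32.432 W.
I_p = P_in/V_p = 32.432/120 = 0.270 A.

I_p ≈ 0.270 A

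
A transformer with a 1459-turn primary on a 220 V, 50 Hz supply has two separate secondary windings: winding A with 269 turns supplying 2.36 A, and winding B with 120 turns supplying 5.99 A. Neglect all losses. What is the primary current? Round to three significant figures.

I_p ≈ 0.928 A

V_A = 220 × 269/1459 = 40.562 V; V_B = 220 × 120/1459 = 18.095 V.
P_out = V_A I_A + V_B I_B = 40.562×2.36 + 18.095×5.99 = 95.726 + 108.39 = 204.11 W.
Ideal ⇒ P_in = P_out, so I_p = P_out/V_p = 204.11/220 = 0.928 A.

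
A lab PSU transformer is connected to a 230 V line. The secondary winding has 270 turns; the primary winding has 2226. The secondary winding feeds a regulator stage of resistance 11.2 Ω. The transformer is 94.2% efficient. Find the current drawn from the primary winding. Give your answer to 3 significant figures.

V_s = 230 × 270/2226 = 27.898 V.
I_s = V_s/R = 27.898/11.2 = 2.4909 A.
P_out = V_s I_s = 27.898 × 2.4909 = 69.489 W.
P_in = P_out/η = 69.489/0.942 = 73.767 W.
I_p = P_in/V_p = 73.767/230 = 0.321 A.

I_p ≈ 0.321 A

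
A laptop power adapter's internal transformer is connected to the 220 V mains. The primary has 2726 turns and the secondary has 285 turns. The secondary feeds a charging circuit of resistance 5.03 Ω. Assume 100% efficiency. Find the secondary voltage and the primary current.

V_s ≈ 23.0 V, I_p ≈ 0.478 A

V_s = V_p × N_s/N_p = 220 × 285/2726 = 23.001 V.
I_s = V_s/R = 23.001/5.03 = 4.5727 A.
I_p = I_s × N_s/N_p = 4.5727 × 285/2726 = 0.478 A.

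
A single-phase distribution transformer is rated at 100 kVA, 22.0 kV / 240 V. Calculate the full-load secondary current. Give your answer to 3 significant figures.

I_s = S/V_s = 100000/240 = 417 A.

I_s ≈ 417 A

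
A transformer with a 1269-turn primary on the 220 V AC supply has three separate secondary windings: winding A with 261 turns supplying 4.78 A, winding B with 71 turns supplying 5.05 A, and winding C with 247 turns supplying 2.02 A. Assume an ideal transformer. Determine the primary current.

V_A = 220 × 261/1269 = 45.248 V; V_B = 220 × 71/1269 = 12.309 V; V_C = 220 × 247/1269 = 42.821 V.
P_out = V_A I_A + V_B I_B + V_C I_C = 45.248×4.78 + 12.309×5.05 + 42.821×2.02 = 216.29 + 62.160 + 86.499 = 364.95 W.
Ideal ⇒ P_in = P_out, so I_p = P_out/V_p = 364.95/220 = 1.66 A.

I_p ≈ 1.66 A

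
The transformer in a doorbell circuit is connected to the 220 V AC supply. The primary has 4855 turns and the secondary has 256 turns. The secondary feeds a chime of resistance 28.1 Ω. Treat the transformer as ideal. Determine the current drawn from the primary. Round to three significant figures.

I_p ≈ 0.0218 A

V_s = V_p × N_s/N_p = 220 × 256/4855 = 11.600 V.
I_s = V_s/R = 11.600/28.1 = 0.41283 A.
For an ideal transformer I_p N_p = I_s N_s, so I_p = 0.41283 × 256/4855 = 0.0218 A.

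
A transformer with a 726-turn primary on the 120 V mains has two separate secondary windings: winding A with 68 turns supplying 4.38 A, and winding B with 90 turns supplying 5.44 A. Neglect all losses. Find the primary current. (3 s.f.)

I_p ≈ 1.08 A

V_A = 120 × 68/726 = 11.240 V; V_B = 120 × 90/726 = 14.876 V.
P_out = V_A I_A + V_B I_B = 11.240×4.38 + 14.876×5.44 = 49.230 + 80.926 = 130.16 W.
Ideal ⇒ P_in = P_out, so I_p = P_out/V_p = 130.16/120 = 1.08 A.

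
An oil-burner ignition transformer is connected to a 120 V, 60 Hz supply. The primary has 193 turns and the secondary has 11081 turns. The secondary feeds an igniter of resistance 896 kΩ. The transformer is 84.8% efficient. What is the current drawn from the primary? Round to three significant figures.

I_p ≈ 0.521 A

V_s = 120 × 11081/193 = 6889.7 V.
I_s = V_s/R = 6889.7/896000 = 0.0076894 A.
P_out = V_s I_s = 6889.7 × 0.0076894 = 52.978 W.
P_in = P_out/η = 52.978/0.848 = 62.474 W.
I_p = P_in/V_p = 62.474/120 = 0.521 A.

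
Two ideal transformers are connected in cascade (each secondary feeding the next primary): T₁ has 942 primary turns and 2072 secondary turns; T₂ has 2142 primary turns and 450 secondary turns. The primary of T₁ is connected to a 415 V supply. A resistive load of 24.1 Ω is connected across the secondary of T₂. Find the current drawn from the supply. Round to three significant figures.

Secondary of T₁: V = 415.00 × 2072/942 = 912.82 V.
Secondary of T₂: V = 912.82 × 450/2142 = 191.77 V.
I_load = 191.77/24.1 = 7.9572 A, so P_out = 191.77 × 7.9572 = 1526.0 W.
All ideal ⇒ P_in = P_out, so I_supply = 1526.0/415 = 3.68 A.

I_supply ≈ 3.68 A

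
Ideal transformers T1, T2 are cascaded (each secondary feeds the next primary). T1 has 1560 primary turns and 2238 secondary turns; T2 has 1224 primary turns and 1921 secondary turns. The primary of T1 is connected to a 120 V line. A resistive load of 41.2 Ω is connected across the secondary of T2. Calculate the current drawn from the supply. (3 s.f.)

After T1: V = 120.00 × 2238/1560 = 172.15 V.
After T2: V = 172.15 × 1921/1224 = 270.19 V.
I_load = 270.19/41.2 = 6.5579 A, so P_out = 270.19 × 6.5579 = 1771.9 W.
All ideal ⇒ P_in = P_out, so I_supply = 1771.9/120 = 14.8 A.

I_supply ≈ 14.8 A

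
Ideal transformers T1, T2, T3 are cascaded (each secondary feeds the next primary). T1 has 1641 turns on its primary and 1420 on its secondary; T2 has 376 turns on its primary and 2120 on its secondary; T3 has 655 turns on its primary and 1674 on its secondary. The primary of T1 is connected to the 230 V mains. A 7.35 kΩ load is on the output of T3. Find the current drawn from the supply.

I_supply ≈ 4.87 A

After T1: V = 230.00 × 1420/1641 = 199.02 V.
After T2: V = 199.02 × 2120/376 = 1122.2 V.
After T3: V = 1122.2 × 1674/655 = 2867.9 V.
I_load = 2867.9/7350 = 0.39020 A, so P_out = 2867.9 × 0.39020 = 1119.1 W.
All ideal ⇒ P_in = P_out, so I_supply = 1119.1/230 = 4.87 A.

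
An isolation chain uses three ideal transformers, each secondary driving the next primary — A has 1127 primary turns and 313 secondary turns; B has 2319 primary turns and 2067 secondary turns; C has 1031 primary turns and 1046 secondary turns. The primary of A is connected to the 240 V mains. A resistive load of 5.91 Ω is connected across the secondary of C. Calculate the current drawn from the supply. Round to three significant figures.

After A: V = 240.00 × 313/1127 = 66.655 V.
After B: V = 66.655 × 2067/2319 = 59.412 V.
After C: V = 59.412 × 1046/1031 = 60.276 V.
I_load = 60.276/5.91 = 10.199 A, so P_out = 60.276 × 10.199 = 614.75 W.
All ideal ⇒ P_in = P_out, so I_supply = 614.75/240 = 2.56 A.

I_supply ≈ 2.56 A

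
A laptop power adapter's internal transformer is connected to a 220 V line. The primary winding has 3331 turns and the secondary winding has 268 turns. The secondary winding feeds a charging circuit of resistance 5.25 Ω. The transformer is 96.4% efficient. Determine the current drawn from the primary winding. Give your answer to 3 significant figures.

V_s = 220 × 268/3331 = 17.700 V.
I_s = V_s/R = 17.700/5.25 = 3.3715 A.
P_out = V_s I_s = 17.700 × 3.3715 = 59.677 W.
P_in = P_out/η = 59.677/0.964 = 61.906 W.
I_p = P_in/V_p = 61.906/220 = 0.281 A.

I_p ≈ 0.281 A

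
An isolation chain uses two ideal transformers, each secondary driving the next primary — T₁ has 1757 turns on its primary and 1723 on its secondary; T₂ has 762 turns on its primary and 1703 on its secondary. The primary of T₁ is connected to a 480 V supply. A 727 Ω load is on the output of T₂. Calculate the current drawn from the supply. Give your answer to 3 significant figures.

Secondary of T₁: V = 480.00 × 1723/1757 = 470.71 V.
Secondary of T₂: V = 470.71 × 1703/762 = 1052.0 V.
I_load = 1052.0/727 = 1.4470 A, so P_out = 1052.0 × 1.4470 = 1522.3 W.
All ideal ⇒ P_in = P_out, so I_supply = 1522.3/480 = 3.17 A.

I_supply ≈ 3.17 A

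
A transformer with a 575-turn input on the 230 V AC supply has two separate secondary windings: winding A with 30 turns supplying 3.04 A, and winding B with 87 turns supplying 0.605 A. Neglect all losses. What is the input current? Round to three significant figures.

V_A = 230 × 30/575 = 12.000 V; V_B = 230 × 87/575 = 34.800 V.
P_out = V_A I_A + V_B I_B = 12.000×3.04 + 34.800×0.605 = 36.480 + 21.054 = 57.534 W.
Ideal ⇒ P_in = P_out, so I_in = P_out/V_in = 57.534/230 = 0.250 A.

I_in ≈ 0.250 A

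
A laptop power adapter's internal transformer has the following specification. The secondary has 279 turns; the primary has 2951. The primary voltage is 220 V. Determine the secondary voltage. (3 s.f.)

V_s/V_p = N_s/N_p, so V_s = 220 × 279/2951 = 20.8 V.

V_s ≈ 20.8 V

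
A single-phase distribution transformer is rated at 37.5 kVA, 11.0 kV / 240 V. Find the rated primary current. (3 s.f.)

I_p = S/V_p = 37500/11000 = 3.41 A.

I_p ≈ 3.41 A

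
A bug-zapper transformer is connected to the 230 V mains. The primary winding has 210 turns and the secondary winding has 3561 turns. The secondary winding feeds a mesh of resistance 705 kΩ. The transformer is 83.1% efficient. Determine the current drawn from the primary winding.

I_p ≈ 0.113 A

V_s = 230 × 3561/210 = 3900.1 V.
I_s = V_s/R = 3900.1/705000 = 0.0055321 A.
P_out = V_s I_s = 3900.1 × 0.0055321 = 21.576 W.
P_in = P_out/η = 21.576/0.831 = 25.964 W.
I_p = P_in/V_p = 25.964/230 = 0.113 A.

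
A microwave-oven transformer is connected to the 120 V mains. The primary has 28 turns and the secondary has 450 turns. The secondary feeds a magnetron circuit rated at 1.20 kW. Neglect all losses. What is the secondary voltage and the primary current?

V_s = V_p × N_s/N_p = 120 × 450/28 = 1928.6 V.
I_s = P/V_s = 1200/1928.6 = 0.62222 A.
I_p = I_s × N_s/N_p = 0.62222 × 450/28 = 10.0 A.

V_s ≈ 1930 V, I_p ≈ 10.0 A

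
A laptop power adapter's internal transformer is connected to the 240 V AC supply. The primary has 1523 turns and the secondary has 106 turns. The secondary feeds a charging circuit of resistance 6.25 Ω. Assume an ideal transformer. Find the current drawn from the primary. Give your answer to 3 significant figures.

I_p ≈ 0.186 A

V_s = V_p × N_s/N_p = 240 × 106/1523 = 16.704 V.
I_s = V_s/R = 16.704/6.25 = 2.6726 A.
For an ideal transformer I_p N_p = I_s N_s, so I_p = 2.6726 × 106/1523 = 0.186 A.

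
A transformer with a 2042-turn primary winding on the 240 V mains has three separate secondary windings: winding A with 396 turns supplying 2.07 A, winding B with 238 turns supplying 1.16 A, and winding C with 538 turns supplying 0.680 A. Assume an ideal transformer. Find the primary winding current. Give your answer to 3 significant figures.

V_A = 240 × 396/2042 = 46.543 V; V_B = 240 × 238/2042 = 27.973 V; V_C = 240 × 538/2042 = 63.232 V.
P_out = V_A I_A + V_B I_B + V_C I_C = 46.543×2.07 + 27.973×1.16 + 63.232×0.680 = 96.343 + 32.448 + 42.998 = 171.79 W.
Ideal ⇒ P_in = P_out, so I_p = P_out/V_p = 171.79/240 = 0.716 A.

I_p ≈ 0.716 A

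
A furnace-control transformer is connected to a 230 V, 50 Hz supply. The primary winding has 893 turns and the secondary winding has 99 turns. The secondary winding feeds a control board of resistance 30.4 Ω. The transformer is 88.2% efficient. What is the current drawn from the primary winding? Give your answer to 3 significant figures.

I_p ≈ 0.105 A

V_s = 230 × 99/893 = 25.498 V.
I_s = V_s/R = 25.498/30.4 = 0.83876 A.
P_out = V_s I_s = 25.498 × 0.83876 = 21.387 W.
P_in = P_out/η = 21.387/0.882 = 24.248 W.
I_p = P_in/V_p = 24.248/230 = 0.105 A.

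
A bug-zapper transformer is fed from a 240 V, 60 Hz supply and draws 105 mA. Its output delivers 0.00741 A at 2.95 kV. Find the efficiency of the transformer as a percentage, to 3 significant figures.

P_in = 240 × 0.105 = 25.2000 W.
P_out = 2950 × 0.00741 = 21.8595 W.
η = P_out/P_in = 21.8595/25.2000 = 0.867.

η ≈ 86.7%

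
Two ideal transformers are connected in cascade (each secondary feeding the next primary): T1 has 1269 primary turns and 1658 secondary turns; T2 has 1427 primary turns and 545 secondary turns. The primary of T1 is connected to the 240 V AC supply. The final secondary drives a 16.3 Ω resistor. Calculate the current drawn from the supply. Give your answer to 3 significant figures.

I_supply ≈ 3.67 A

Secondary of T1: V = 240.00 × 1658/1269 = 313.57 V.
Secondary of T2: V = 313.57 × 545/1427 = 119.76 V.
I_load = 119.76/16.3 = 7.3472 A, so P_out = 119.76 × 7.3472 = 879.88 W.
All ideal ⇒ P_in = P_out, so I_supply = 879.88/240 = 3.67 A.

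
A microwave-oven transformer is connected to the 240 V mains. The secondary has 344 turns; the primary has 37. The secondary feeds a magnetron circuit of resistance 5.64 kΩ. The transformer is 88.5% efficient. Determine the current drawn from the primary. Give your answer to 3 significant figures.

V_s = 240 × 344/37 = 2231.4 V.
I_s = V_s/R = 2231.4/5640 = 0.39563 A.
P_out = V_s I_s = 2231.4 × 0.39563 = 882.79 W.
P_in = P_out/η = 882.79/0.885 = 997.50 W.
I_p = P_in/V_p = 997.50/240 = 4.16 A.

I_p ≈ 4.16 A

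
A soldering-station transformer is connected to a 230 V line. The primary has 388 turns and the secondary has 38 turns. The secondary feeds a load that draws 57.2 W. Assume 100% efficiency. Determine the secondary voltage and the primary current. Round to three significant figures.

V_s = V_p × N_s/N_p = 230 × 38/388 = 22.526 V.
I_s = P/V_s = 57.2/22.526 = 2.5393 A.
I_p = I_s × N_s/N_p = 2.5393 × 38/388 = 0.249 A.

V_s ≈ 22.5 V, I_p ≈ 0.249 A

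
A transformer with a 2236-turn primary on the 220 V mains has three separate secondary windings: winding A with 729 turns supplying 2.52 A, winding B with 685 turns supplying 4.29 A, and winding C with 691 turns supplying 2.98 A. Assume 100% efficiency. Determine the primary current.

V_A = 220 × 729/2236 = 71.726 V; V_B = 220 × 685/2236 = 67.397 V; V_C = 220 × 691/2236 = 67.987 V.
P_out = V_A I_A + V_B I_B + V_C I_C = 71.726×2.52 + 67.397×4.29 + 67.987×2.98 = 180.75 + 289.13 + 202.60 = 672.49 W.
Ideal ⇒ P_in = P_out, so I_p = P_out/V_p = 672.49/220 = 3.06 A.

I_p ≈ 3.06 A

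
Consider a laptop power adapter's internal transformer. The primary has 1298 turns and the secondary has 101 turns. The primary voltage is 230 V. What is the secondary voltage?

V_s/V_p = N_s/N_p, so V_s = 230 × 101/1298 = 17.9 V.

V_s ≈ 17.9 V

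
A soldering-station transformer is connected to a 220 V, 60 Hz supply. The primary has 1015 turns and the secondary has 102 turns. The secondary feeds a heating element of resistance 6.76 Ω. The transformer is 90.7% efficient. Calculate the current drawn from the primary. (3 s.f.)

I_p ≈ 0.362 A

V_s = 220 × 102/1015 = 22.108 V.
I_s = V_s/R = 22.108/6.76 = 3.2705 A.
P_out = V_s I_s = 22.108 × 3.2705 = 72.305 W.
P_in = P_out/η = 72.305/0.907 = 79.719 W.
I_p = P_in/V_p = 79.719/220 = 0.362 A.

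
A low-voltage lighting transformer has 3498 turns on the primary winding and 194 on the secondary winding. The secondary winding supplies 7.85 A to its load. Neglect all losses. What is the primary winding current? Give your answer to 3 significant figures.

I_p ≈ 0.435 A

For an ideal transformer I_p/I_s = N_s/N_p, so I_p = 7.85 × 194/3498 = 0.435 A.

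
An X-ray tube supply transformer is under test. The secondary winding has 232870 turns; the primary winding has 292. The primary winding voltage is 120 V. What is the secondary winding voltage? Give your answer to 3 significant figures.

V_s/V_p = N_s/N_p, so V_s = 120 × 232870/292 = 95700 V.

V_s ≈ 95700 V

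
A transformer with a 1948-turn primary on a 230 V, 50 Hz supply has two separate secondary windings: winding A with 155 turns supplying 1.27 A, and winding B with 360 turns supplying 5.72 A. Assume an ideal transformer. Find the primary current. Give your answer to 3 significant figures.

I_p ≈ 1.16 A

V_A = 230 × 155/1948 = 18.301 V; V_B = 230 × 360/1948 = 42.505 V.
P_out = V_A I_A + V_B I_B = 18.301×1.27 + 42.505×5.72 = 23.242 + 243.13 = 266.37 W.
Ideal ⇒ P_in = P_out, so I_p = P_out/V_p = 266.37/230 = 1.16 A.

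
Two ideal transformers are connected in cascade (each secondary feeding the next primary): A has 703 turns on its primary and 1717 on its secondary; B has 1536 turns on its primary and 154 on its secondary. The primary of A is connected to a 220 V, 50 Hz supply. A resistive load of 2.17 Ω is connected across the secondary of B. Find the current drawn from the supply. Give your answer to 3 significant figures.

Secondary of A: V = 220.00 × 1717/703 = 537.33 V.
Secondary of B: V = 537.33 × 154/1536 = 53.873 V.
I_load = 53.873/2.17 = 24.826 A, so P_out = 53.873 × 24.826 = 1337.4 W.
All ideal ⇒ P_in = P_out, so I_supply = 1337.4/220 = 6.08 A.

I_supply ≈ 6.08 A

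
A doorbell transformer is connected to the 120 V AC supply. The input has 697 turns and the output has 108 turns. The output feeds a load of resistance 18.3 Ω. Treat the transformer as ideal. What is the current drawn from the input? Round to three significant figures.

V_out = V_in × N_out/N_in = 120 × 108/697 = 18.594 V.
I_out = V_out/R = 18.594/18.3 = 1.0161 A.
For an ideal transformer I_in N_in = I_out N_out, so I_in = 1.0161 × 108/697 = 0.157 A.

I_in ≈ 0.157 A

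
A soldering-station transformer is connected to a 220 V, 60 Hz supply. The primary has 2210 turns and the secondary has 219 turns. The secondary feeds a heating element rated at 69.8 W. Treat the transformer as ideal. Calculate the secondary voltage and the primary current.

V_s ≈ 21.8 V, I_p ≈ 0.317 A

V_s = V_p × N_s/N_p = 220 × 219/2210 = 21.801 V.
I_s = P/V_s = 69.8/21.801 = 3.2017 A.
I_p = I_s × N_s/N_p = 3.2017 × 219/2210 = 0.317 A.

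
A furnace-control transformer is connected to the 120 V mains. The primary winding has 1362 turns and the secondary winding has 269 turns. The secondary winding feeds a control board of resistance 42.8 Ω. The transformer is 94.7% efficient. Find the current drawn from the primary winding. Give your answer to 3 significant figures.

I_p ≈ 0.115 A

V_s = 120 × 269/1362 = 23.700 V.
I_s = V_s/R = 23.700/42.8 = 0.55375 A.
P_out = V_s I_s = 23.700 × 0.55375 = 13.124 W.
P_in = P_out/η = 13.124/0.947 = 13.859 W.
I_p = P_in/V_p = 13.859/120 = 0.115 A.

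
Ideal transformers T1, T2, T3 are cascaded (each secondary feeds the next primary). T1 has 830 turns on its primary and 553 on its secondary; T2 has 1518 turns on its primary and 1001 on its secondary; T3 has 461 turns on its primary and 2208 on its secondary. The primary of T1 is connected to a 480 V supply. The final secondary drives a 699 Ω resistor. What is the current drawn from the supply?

After T1: V = 480.00 × 553/830 = 319.81 V.
After T2: V = 319.81 × 1001/1518 = 210.89 V.
After T3: V = 210.89 × 2208/461 = 1010.1 V.
I_load = 1010.1/699 = 1.4450 A, so P_out = 1010.1 × 1.4450 = 1459.6 W.
All ideal ⇒ P_in = P_out, so I_supply = 1459.6/480 = 3.04 A.

I_supply ≈ 3.04 A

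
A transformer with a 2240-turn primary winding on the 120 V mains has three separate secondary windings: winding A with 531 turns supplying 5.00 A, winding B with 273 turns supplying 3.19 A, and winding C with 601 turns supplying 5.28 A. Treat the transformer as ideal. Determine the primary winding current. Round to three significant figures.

V_A = 120 × 531/2240 = 28.446 V; V_B = 120 × 273/2240 = 14.625 V; V_C = 120 × 601/2240 = 32.196 V.
P_out = V_A I_A + V_B I_B + V_C I_C = 28.446×5.00 + 14.625×3.19 + 32.196×5.28 = 142.23 + 46.654 + 170.00 = 358.88 W.
Ideal ⇒ P_in = P_out, so I_p = P_out/V_p = 358.88/120 = 2.99 A.

I_p ≈ 2.99 A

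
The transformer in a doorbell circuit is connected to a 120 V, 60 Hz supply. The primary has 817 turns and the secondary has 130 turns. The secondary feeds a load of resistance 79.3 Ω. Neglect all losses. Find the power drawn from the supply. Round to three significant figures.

V_s = V_p × N_s/N_p = 120 × 130/817 = 19.094 V.
I_s = V_s/R = 19.094/79.3 = 0.24078 A.
I_p = I_s × N_s/N_p = 0.24078 × 130/817 = 0.038313 A.
P = V_p I_p = 120 × 0.038313 = 4.60 W.

P ≈ 4.60 W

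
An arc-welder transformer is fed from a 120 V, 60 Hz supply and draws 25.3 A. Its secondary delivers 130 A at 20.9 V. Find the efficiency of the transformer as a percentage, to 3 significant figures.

P_in = 120 × 25.3 = 3036.00 W.
P_out = 20.9 × 130 = 2717.00 W.
η = P_out/P_in = 2717.00/3036.00 = 0.895.

η ≈ 89.5%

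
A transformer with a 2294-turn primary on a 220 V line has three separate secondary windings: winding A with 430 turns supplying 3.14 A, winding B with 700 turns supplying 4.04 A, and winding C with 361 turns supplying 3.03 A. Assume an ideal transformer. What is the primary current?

I_p ≈ 2.30 A

V_A = 220 × 430/2294 = 41.238 V; V_B = 220 × 700/2294 = 67.132 V; V_C = 220 × 361/2294 = 34.621 V.
P_out = V_A I_A + V_B I_B + V_C I_C = 41.238×3.14 + 67.132×4.04 + 34.621×3.03 = 129.49 + 271.21 + 104.90 = 505.60 W.
Ideal ⇒ P_in = P_out, so I_p = P_out/V_p = 505.60/220 = 2.30 A.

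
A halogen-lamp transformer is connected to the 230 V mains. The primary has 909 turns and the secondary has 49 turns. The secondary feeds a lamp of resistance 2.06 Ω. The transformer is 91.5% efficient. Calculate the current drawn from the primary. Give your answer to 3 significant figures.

I_p ≈ 0.355 A

V_s = 230 × 49/909 = 12.398 V.
I_s = V_s/R = 12.398/2.06 = 6.0186 A.
P_out = V_s I_s = 12.398 × 6.0186 = 74.620 W.
P_in = P_out/η = 74.620/0.915 = 81.551 W.
I_p = P_in/V_p = 81.551/230 = 0.355 A.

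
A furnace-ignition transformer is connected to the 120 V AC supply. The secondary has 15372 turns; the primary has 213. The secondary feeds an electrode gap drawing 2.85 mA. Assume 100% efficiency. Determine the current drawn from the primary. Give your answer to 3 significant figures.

For an ideal transformer I_p N_p = I_s N_s, so I_p = 0.00285 × 15372/213 = 0.206 A.

I_p ≈ 0.206 A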